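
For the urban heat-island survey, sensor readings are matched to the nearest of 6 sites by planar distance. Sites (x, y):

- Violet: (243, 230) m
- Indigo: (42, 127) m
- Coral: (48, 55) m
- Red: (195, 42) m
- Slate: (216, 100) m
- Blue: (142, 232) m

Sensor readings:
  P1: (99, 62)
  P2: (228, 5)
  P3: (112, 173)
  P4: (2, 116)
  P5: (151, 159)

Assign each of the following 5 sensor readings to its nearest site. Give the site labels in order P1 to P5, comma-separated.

Coral, Red, Blue, Indigo, Blue

P1 → Coral (d²=2650.00)
P2 → Red (d²=2458.00)
P3 → Blue (d²=4381.00)
P4 → Indigo (d²=1721.00)
P5 → Blue (d²=5410.00)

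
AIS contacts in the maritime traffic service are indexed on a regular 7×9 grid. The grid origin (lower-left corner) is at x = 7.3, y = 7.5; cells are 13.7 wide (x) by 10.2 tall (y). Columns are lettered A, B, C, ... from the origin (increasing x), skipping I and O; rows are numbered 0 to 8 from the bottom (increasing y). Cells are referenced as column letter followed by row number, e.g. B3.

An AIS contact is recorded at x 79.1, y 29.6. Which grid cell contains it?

Column index: ⌊(79.1 − 7.3) / 13.7⌋ = ⌊5.241⌋ = 5 → column F
Row offset from origin: ⌊(29.6 − 7.5) / 10.2⌋ = ⌊2.167⌋ = 2 → row 2

F2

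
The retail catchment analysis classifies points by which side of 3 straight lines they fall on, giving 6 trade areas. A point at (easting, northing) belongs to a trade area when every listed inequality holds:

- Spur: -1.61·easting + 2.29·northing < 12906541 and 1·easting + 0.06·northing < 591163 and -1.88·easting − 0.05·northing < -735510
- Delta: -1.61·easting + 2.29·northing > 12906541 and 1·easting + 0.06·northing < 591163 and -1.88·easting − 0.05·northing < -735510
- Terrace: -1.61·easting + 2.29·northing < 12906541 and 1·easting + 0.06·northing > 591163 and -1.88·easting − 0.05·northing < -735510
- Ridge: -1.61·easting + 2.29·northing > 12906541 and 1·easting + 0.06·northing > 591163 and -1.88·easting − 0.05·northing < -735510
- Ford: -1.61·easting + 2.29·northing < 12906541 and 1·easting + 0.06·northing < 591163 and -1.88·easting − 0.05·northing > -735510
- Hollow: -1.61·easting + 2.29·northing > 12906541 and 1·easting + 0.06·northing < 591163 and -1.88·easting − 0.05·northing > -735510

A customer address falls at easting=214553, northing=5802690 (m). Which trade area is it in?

Hollow

-1.61·214553 + 2.29·5802690 = 12942729.770, which is > 12906541
1·214553 + 0.06·5802690 = 562714.400, which is < 591163
-1.88·214553 − 0.05·5802690 = -693494.140, which is > -735510
This sign pattern matches Hollow.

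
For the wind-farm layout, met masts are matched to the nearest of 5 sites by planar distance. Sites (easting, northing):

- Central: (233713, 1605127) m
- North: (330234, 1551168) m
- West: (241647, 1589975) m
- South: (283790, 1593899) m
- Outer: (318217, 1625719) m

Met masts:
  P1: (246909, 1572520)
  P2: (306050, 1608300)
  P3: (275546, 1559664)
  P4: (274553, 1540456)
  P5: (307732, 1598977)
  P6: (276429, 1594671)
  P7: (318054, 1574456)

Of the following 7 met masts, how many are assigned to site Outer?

P1 → West
P2 → Outer
P3 → South
P4 → South
P5 → South
P6 → South
P7 → North
1 of the 7 goes to Outer.

1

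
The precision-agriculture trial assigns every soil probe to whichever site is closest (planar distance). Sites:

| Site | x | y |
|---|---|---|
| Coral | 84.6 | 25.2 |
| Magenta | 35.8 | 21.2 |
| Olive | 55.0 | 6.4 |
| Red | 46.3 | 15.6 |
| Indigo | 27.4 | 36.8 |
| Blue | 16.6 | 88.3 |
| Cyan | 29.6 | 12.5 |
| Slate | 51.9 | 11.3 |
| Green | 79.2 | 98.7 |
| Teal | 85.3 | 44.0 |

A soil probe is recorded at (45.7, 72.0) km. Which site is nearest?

Blue

Squared distances to each site:
Coral: 3703.450; Magenta: 2678.650; Olive: 4389.850; Red: 3181.320; Indigo: 1573.930; Blue: 1112.500; Cyan: 3799.460; Slate: 3722.930; Green: 1835.140; Teal: 2352.160.
Minimum at Blue.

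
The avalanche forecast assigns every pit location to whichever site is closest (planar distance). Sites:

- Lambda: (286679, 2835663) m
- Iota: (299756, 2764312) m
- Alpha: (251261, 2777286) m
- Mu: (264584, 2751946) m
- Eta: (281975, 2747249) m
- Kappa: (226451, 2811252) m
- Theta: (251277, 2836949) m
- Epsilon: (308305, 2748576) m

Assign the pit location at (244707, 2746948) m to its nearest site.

Mu

Squared distances to each site:
Lambda: 9632000009.000; Iota: 3331900897.000; Alpha: 963349160.000; Mu: 420075133.000; Eta: 1388994425.000; Kappa: 4468285952.000; Theta: 8143344901.000; Epsilon: 4047355988.000.
Minimum at Mu.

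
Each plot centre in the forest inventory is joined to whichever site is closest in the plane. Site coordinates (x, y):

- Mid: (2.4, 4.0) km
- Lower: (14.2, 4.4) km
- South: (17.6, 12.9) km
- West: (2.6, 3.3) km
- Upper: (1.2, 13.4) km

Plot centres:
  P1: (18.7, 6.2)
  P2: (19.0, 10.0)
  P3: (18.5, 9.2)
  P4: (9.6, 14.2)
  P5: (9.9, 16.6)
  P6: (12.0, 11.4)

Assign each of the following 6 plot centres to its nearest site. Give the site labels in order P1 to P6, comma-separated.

P1 → Lower (d²=23.49)
P2 → South (d²=10.37)
P3 → South (d²=14.50)
P4 → South (d²=65.69)
P5 → South (d²=72.98)
P6 → South (d²=33.61)

Lower, South, South, South, South, South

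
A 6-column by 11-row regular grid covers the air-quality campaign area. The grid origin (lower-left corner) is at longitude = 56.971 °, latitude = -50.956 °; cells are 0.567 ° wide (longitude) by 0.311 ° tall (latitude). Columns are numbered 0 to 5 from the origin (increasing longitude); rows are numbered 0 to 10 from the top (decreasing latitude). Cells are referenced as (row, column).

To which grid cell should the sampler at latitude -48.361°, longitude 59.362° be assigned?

Column index: ⌊(59.362 − 56.971) / 0.567⌋ = ⌊4.217⌋ = 4
Row offset from origin: ⌊(-48.361 − -50.956) / 0.311⌋ = ⌊8.344⌋ = 8 → row 2 (counted from top)

(2, 4)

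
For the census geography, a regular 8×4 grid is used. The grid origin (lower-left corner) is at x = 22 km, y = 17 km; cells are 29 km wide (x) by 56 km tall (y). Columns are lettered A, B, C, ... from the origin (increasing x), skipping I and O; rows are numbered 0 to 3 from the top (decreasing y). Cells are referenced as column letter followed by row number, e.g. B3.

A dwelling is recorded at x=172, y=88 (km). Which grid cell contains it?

Column index: ⌊(172 − 22) / 29⌋ = ⌊5.172⌋ = 5 → column F
Row offset from origin: ⌊(88 − 17) / 56⌋ = ⌊1.268⌋ = 1 → row 2 (counted from top)

F2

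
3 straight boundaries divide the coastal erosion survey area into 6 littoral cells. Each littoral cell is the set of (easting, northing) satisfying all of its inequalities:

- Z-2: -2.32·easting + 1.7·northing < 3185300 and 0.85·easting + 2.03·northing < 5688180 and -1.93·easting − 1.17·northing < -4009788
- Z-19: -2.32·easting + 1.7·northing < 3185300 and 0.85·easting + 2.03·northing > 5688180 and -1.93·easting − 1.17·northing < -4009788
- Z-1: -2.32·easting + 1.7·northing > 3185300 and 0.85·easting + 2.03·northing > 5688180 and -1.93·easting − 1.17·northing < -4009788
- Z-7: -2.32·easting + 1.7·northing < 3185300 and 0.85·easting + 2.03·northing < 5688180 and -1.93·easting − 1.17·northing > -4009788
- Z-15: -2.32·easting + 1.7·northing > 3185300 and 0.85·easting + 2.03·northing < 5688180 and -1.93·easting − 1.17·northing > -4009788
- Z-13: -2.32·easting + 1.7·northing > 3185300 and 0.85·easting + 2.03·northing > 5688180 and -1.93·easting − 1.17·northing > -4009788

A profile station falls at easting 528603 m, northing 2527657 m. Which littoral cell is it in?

Z-7

-2.32·528603 + 1.7·2527657 = 3070657.940, which is < 3185300
0.85·528603 + 2.03·2527657 = 5580456.260, which is < 5688180
-1.93·528603 − 1.17·2527657 = -3977562.480, which is > -4009788
This sign pattern matches Z-7.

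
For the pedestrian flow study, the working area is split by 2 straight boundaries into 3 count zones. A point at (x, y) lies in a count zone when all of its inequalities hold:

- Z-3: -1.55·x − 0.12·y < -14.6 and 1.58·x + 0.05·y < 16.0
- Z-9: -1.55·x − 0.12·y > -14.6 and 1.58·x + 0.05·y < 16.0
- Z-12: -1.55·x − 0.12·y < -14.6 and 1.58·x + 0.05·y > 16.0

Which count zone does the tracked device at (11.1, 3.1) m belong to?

-1.55·11.1 − 0.12·3.1 = -17.577, which is < -14.6
1.58·11.1 + 0.05·3.1 = 17.693, which is > 16.0
This sign pattern matches Z-12.

Z-12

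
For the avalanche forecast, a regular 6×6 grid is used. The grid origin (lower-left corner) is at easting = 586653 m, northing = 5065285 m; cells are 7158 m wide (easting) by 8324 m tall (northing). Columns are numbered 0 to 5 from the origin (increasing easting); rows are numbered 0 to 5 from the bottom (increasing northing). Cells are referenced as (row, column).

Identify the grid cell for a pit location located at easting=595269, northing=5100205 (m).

(4, 1)

Column index: ⌊(595269 − 586653) / 7158⌋ = ⌊1.204⌋ = 1
Row offset from origin: ⌊(5100205 − 5065285) / 8324⌋ = ⌊4.195⌋ = 4 → row 4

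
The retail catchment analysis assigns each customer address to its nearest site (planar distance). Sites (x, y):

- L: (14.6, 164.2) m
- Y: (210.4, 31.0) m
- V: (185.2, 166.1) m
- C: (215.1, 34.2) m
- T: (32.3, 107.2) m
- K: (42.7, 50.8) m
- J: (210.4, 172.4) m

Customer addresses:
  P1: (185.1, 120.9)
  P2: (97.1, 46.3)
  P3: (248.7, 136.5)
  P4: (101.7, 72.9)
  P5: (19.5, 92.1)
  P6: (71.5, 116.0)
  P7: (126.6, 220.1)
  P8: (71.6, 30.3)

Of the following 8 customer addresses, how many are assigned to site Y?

0

P1 → V
P2 → K
P3 → J
P4 → K
P5 → T
P6 → T
P7 → V
P8 → K
0 of the 8 go to Y.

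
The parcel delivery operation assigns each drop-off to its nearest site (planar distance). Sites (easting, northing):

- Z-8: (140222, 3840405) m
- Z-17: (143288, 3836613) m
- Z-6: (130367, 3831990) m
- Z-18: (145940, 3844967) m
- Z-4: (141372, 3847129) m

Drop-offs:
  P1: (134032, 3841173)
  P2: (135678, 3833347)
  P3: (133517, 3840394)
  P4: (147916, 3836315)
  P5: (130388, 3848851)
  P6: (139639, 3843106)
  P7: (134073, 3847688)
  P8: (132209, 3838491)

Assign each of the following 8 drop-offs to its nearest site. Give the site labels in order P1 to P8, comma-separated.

Z-8, Z-6, Z-8, Z-17, Z-4, Z-8, Z-4, Z-6

P1 → Z-8 (d²=38905924.00)
P2 → Z-6 (d²=30048170.00)
P3 → Z-8 (d²=44957146.00)
P4 → Z-17 (d²=21507188.00)
P5 → Z-4 (d²=123613540.00)
P6 → Z-8 (d²=7635290.00)
P7 → Z-4 (d²=53587882.00)
P8 → Z-6 (d²=45655965.00)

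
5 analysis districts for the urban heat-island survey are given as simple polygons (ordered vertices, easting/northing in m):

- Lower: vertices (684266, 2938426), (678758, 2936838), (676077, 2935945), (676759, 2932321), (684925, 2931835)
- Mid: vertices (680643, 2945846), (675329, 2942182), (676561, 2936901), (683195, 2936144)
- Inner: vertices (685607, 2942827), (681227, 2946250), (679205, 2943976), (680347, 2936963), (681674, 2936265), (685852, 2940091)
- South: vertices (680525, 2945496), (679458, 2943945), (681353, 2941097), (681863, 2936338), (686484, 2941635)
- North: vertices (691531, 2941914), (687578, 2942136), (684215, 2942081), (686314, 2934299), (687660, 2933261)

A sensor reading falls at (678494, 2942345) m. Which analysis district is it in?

Cast a ray rightward from (678494, 2942345). For each polygon, the edges (by vertex number in listed order) whose endpoints lie on opposite sides of northing = 2942345, where each meets that height, and whether that is right or left of the point:
Lower: no edge straddles that height → 0 crossings.
Mid: 1–2 at easting≈675565.4 (left), 4–1 at easting≈681563.9 (right) → 1 crossing.
Inner: 3–4 at easting≈679470.6 (right), 6–1 at easting≈685650.2 (right) → 2 crossings.
South: 2–3 at easting≈680522.6 (right), 5–1 at easting≈685388.2 (right) → 2 crossings.
North: no edge straddles that height → 0 crossings.
Only Mid has an odd count, so the point is inside Mid.

Mid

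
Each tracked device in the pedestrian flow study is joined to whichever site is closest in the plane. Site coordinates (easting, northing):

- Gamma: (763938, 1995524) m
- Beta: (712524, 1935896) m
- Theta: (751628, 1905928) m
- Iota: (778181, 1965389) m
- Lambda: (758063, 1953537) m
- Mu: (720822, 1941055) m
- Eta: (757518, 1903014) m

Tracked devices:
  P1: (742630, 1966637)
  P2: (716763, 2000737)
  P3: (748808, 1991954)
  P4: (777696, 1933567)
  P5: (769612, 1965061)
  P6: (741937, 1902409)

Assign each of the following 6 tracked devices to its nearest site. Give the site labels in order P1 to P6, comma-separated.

Lambda, Gamma, Gamma, Lambda, Iota, Theta

P1 → Lambda (d²=409787489.00)
P2 → Gamma (d²=2252655994.00)
P3 → Gamma (d²=241661800.00)
P4 → Lambda (d²=784255589.00)
P5 → Iota (d²=73535345.00)
P6 → Theta (d²=106298842.00)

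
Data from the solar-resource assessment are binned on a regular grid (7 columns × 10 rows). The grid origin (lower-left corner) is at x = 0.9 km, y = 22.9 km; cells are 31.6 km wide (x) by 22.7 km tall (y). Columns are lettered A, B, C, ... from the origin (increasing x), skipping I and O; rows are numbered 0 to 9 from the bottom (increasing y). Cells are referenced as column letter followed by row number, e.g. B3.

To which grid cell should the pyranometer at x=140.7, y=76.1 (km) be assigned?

E2

Column index: ⌊(140.7 − 0.9) / 31.6⌋ = ⌊4.424⌋ = 4 → column E
Row offset from origin: ⌊(76.1 − 22.9) / 22.7⌋ = ⌊2.344⌋ = 2 → row 2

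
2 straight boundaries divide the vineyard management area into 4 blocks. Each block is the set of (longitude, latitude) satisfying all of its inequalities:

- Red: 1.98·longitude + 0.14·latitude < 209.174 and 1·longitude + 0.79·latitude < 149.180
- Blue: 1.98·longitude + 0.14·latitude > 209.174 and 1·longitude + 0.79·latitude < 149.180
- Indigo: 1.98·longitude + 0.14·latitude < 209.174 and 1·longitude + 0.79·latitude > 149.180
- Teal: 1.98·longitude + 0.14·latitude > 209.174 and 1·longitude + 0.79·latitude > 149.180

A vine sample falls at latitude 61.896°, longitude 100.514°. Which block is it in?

Indigo

1.98·100.514 + 0.14·61.896 = 207.683, which is < 209.174
1·100.514 + 0.79·61.896 = 149.412, which is > 149.180
This sign pattern matches Indigo.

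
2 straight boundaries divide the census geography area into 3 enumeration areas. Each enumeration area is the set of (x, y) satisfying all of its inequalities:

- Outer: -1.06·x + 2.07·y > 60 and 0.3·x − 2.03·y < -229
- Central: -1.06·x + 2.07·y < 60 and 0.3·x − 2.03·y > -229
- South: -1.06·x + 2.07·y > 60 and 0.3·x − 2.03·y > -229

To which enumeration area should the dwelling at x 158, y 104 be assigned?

-1.06·158 + 2.07·104 = 47.800, which is < 60
0.3·158 − 2.03·104 = -163.720, which is > -229
This sign pattern matches Central.

Central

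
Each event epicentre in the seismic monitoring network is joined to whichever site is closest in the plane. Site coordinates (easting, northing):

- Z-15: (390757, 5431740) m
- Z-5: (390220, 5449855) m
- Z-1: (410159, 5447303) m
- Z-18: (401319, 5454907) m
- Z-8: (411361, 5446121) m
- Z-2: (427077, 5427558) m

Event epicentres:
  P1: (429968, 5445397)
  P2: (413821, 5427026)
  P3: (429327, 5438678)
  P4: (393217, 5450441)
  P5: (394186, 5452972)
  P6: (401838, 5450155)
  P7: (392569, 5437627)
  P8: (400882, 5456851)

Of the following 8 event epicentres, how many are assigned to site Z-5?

P1 → Z-2
P2 → Z-2
P3 → Z-2
P4 → Z-5
P5 → Z-5
P6 → Z-18
P7 → Z-15
P8 → Z-18
2 of the 8 go to Z-5.

2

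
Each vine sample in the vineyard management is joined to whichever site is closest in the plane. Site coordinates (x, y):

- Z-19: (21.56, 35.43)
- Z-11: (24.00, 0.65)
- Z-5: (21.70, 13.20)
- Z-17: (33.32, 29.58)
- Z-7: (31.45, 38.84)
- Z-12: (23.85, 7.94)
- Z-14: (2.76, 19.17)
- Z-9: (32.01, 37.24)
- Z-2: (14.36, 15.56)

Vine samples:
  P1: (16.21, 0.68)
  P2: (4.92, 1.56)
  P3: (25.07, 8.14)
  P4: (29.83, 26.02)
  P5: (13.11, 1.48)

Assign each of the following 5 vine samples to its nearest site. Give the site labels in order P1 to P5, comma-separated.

P1 → Z-11 (d²=60.68)
P2 → Z-2 (d²=285.11)
P3 → Z-12 (d²=1.53)
P4 → Z-17 (d²=24.85)
P5 → Z-11 (d²=119.28)

Z-11, Z-2, Z-12, Z-17, Z-11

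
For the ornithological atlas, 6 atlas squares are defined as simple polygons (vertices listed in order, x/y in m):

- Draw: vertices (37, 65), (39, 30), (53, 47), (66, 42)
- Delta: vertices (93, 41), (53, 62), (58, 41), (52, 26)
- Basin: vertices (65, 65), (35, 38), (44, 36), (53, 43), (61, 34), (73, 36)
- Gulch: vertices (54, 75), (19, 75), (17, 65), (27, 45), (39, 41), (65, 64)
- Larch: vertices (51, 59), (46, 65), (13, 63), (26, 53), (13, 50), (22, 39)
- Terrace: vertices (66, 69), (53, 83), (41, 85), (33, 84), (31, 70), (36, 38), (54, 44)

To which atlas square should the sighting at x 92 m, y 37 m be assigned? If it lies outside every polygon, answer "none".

Cast a ray rightward from (92, 37). For each polygon, the edges (by vertex number in listed order) whose endpoints lie on opposite sides of y = 37, where each meets that height, and whether that is right or left of the point:
Draw: 1–2 at x≈38.6 (left), 2–3 at x≈44.8 (left) → 0 crossings.
Delta: 3–4 at x≈56.4 (left), 4–1 at x≈82.1 (left) → 0 crossings.
Basin: 2–3 at x≈39.5 (left), 3–4 at x≈45.3 (left), 4–5 at x≈58.3 (left), 6–1 at x≈72.7 (left) → 0 crossings.
Gulch: no edge straddles that height → 0 crossings.
Larch: no edge straddles that height → 0 crossings.
Terrace: no edge straddles that height → 0 crossings.
All counts are even, so the point lies outside every listed polygon.

none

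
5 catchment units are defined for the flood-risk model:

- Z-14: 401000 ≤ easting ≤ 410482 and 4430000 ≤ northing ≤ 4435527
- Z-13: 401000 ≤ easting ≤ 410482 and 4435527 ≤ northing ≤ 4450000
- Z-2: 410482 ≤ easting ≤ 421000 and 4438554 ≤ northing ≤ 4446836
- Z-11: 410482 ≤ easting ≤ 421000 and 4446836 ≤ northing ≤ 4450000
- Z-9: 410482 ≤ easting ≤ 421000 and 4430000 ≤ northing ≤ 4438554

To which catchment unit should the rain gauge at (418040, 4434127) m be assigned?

Z-9

The point has easting = 418040 and northing = 4434127.
Only Z-9 satisfies 410482 ≤ easting ≤ 421000 and 4430000 ≤ northing ≤ 4438554.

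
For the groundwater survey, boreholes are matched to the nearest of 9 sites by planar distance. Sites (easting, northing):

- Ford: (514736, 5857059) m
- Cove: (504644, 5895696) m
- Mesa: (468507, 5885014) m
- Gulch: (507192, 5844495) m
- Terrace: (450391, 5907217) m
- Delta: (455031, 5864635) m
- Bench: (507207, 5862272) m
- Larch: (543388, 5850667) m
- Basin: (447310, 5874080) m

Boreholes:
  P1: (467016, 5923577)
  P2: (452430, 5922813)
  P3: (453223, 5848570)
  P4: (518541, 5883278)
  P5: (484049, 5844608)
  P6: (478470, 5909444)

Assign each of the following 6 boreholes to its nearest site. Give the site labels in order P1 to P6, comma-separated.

P1 → Terrace (d²=544040225.00)
P2 → Terrace (d²=247392737.00)
P3 → Delta (d²=261353089.00)
P4 → Cove (d²=347333333.00)
P5 → Gulch (d²=535611218.00)
P6 → Mesa (d²=696086269.00)

Terrace, Terrace, Delta, Cove, Gulch, Mesa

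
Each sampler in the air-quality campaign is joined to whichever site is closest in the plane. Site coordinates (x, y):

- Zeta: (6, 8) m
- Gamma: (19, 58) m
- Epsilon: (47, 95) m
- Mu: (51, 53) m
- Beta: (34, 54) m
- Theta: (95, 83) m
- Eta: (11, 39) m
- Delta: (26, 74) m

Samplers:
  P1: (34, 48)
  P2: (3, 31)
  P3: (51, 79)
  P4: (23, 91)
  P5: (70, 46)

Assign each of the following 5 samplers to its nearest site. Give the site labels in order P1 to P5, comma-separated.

Beta, Eta, Epsilon, Delta, Mu

P1 → Beta (d²=36.00)
P2 → Eta (d²=128.00)
P3 → Epsilon (d²=272.00)
P4 → Delta (d²=298.00)
P5 → Mu (d²=410.00)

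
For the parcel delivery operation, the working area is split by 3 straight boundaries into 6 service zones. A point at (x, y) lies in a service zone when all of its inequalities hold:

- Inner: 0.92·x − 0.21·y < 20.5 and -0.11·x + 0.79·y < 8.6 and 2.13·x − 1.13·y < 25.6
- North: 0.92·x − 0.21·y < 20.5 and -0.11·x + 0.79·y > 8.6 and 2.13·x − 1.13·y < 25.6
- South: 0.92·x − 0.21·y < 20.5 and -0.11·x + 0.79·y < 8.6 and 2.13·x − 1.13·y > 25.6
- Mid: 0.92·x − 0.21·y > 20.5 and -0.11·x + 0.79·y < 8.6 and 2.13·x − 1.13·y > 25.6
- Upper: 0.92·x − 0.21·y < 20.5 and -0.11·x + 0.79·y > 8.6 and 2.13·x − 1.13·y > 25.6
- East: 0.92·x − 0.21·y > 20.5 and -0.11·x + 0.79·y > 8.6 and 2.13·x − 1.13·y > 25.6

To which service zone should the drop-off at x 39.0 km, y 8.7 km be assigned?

0.92·39.0 − 0.21·8.7 = 34.053, which is > 20.5
-0.11·39.0 + 0.79·8.7 = 2.583, which is < 8.6
2.13·39.0 − 1.13·8.7 = 73.239, which is > 25.6
This sign pattern matches Mid.

Mid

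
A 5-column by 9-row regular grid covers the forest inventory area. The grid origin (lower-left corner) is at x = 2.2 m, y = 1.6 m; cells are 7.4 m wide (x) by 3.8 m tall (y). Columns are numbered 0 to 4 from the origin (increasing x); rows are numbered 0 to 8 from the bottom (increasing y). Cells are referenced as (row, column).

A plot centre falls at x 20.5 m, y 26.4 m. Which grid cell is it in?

(6, 2)

Column index: ⌊(20.5 − 2.2) / 7.4⌋ = ⌊2.473⌋ = 2
Row offset from origin: ⌊(26.4 − 1.6) / 3.8⌋ = ⌊6.526⌋ = 6 → row 6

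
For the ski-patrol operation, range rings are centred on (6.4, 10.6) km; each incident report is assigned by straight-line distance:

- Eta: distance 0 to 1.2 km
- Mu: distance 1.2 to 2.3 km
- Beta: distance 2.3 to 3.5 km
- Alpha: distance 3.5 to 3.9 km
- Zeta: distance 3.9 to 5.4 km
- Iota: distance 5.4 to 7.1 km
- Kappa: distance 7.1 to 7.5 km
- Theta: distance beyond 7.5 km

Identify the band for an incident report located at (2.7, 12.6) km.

Zeta

Distance = √((2.7−6.4)² + (12.6−10.6)²) = √(13.690 + 4.000) = 4.206 km.
3.9 ≤ 4.206 < 5.4 → Zeta.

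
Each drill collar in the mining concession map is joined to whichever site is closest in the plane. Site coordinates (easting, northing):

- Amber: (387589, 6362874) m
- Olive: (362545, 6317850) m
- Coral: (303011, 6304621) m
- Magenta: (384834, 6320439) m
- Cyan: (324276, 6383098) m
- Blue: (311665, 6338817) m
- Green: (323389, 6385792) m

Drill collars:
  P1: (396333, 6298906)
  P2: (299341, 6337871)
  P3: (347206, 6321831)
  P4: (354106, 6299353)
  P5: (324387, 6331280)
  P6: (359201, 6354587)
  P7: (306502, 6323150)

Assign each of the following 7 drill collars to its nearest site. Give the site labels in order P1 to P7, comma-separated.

P1 → Magenta (d²=595897090.00)
P2 → Blue (d²=152775892.00)
P3 → Olive (d²=251133282.00)
P4 → Olive (d²=413355730.00)
P5 → Blue (d²=218655653.00)
P6 → Amber (d²=874552913.00)
P7 → Blue (d²=272111458.00)

Magenta, Blue, Olive, Olive, Blue, Amber, Blue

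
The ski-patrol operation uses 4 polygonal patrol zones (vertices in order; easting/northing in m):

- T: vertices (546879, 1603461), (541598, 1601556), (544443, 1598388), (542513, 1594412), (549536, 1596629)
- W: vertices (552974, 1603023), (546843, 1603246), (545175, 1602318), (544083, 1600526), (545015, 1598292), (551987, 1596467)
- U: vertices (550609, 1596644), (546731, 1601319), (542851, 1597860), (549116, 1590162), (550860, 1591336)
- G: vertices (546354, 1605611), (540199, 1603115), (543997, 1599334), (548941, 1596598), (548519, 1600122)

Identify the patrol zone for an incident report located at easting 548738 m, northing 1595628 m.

Cast a ray rightward from (548738, 1595628). For each polygon, the edges (by vertex number in listed order) whose endpoints lie on opposite sides of northing = 1595628, where each meets that height, and whether that is right or left of the point:
T: 3–4 at easting≈543103.3 (left), 4–5 at easting≈546365.0 (left) → 0 crossings.
W: no edge straddles that height → 0 crossings.
U: 3–4 at easting≈544667.5 (left), 5–1 at easting≈550657.0 (right) → 1 crossing.
G: no edge straddles that height → 0 crossings.
Only U has an odd count, so the point is inside U.

U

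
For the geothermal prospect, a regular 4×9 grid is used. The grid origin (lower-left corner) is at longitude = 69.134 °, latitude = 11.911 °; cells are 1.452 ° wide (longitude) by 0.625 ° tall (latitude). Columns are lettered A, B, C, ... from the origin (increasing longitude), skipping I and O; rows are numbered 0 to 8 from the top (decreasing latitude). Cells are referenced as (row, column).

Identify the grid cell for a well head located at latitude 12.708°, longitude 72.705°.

Column index: ⌊(72.705 − 69.134) / 1.452⌋ = ⌊2.459⌋ = 2 → column C
Row offset from origin: ⌊(12.708 − 11.911) / 0.625⌋ = ⌊1.275⌋ = 1 → row 7 (counted from top)

(7, C)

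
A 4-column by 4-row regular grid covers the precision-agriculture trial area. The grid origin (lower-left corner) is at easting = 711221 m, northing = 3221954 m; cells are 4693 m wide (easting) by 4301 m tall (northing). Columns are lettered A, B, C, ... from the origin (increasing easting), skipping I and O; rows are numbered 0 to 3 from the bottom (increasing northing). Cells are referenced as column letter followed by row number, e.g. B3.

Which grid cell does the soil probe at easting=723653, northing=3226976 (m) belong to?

C1

Column index: ⌊(723653 − 711221) / 4693⌋ = ⌊2.649⌋ = 2 → column C
Row offset from origin: ⌊(3226976 − 3221954) / 4301⌋ = ⌊1.168⌋ = 1 → row 1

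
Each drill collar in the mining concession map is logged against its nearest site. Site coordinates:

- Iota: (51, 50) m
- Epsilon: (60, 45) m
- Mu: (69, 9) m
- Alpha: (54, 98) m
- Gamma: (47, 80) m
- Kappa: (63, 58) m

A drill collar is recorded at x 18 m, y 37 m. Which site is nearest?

Squared distances to each site:
Iota: 1258.000; Epsilon: 1828.000; Mu: 3385.000; Alpha: 5017.000; Gamma: 2690.000; Kappa: 2466.000.
Minimum at Iota.

Iota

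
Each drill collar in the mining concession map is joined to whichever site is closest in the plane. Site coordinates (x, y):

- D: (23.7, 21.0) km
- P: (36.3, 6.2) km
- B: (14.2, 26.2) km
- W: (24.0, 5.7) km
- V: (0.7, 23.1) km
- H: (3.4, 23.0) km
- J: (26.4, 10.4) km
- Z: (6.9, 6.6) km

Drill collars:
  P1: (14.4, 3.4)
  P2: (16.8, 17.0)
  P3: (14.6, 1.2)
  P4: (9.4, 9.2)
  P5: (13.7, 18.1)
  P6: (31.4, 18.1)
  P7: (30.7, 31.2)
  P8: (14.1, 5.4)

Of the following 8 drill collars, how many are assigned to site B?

1

P1 → Z
P2 → D
P3 → Z
P4 → Z
P5 → B
P6 → D
P7 → D
P8 → Z
1 of the 8 goes to B.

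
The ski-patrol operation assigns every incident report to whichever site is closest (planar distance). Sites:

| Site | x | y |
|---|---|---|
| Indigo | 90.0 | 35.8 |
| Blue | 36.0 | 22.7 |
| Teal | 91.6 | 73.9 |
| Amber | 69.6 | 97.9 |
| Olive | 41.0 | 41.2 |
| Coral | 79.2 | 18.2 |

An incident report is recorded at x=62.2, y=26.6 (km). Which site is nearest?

Squared distances to each site:
Indigo: 857.480; Blue: 701.650; Teal: 3101.650; Amber: 5138.450; Olive: 662.600; Coral: 359.560.
Minimum at Coral.

Coral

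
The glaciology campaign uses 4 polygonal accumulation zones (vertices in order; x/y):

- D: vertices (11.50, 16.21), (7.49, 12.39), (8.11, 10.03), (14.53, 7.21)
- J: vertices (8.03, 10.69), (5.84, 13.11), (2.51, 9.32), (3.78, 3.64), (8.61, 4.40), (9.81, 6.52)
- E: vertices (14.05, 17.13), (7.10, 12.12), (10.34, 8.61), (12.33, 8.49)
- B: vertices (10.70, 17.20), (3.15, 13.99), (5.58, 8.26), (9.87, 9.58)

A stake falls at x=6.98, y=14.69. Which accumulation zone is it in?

Cast a ray rightward from (6.98, 14.69). For each polygon, the edges (by vertex number in listed order) whose endpoints lie on opposite sides of y = 14.69, where each meets that height, and whether that is right or left of the point:
D: 1–2 at x≈9.904 (right), 4–1 at x≈12.012 (right) → 2 crossings.
J: no edge straddles that height → 0 crossings.
E: 1–2 at x≈10.665 (right), 4–1 at x≈13.564 (right) → 2 crossings.
B: 1–2 at x≈4.796 (left), 4–1 at x≈10.427 (right) → 1 crossing.
Only B has an odd count, so the point is inside B.

B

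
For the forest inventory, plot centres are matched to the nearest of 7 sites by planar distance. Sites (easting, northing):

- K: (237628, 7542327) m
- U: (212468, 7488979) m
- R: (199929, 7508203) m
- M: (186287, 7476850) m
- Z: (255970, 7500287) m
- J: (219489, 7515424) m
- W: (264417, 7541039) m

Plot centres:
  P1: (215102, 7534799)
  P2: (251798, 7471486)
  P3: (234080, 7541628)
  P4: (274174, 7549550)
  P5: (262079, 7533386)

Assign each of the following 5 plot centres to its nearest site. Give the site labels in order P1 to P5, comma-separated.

J, Z, K, W, W

P1 → J (d²=394636394.00)
P2 → Z (d²=846903185.00)
P3 → K (d²=13076905.00)
P4 → W (d²=167636170.00)
P5 → W (d²=64034653.00)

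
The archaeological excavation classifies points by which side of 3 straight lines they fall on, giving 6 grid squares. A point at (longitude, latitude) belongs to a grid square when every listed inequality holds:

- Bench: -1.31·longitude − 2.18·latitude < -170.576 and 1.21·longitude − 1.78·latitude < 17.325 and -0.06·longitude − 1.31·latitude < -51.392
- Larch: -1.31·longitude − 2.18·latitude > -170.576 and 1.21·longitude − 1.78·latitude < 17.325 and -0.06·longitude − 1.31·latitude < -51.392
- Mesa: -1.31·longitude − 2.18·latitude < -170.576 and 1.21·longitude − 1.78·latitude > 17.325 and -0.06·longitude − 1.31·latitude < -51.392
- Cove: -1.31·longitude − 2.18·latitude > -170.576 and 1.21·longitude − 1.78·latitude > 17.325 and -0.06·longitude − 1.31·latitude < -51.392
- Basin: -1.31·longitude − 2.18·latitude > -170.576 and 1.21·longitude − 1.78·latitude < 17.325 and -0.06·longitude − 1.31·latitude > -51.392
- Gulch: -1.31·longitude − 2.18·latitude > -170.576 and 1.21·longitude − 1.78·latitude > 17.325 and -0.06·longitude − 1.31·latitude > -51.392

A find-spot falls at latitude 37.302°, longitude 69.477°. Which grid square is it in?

Mesa

-1.31·69.477 − 2.18·37.302 = -172.333, which is < -170.576
1.21·69.477 − 1.78·37.302 = 17.670, which is > 17.325
-0.06·69.477 − 1.31·37.302 = -53.034, which is < -51.392
This sign pattern matches Mesa.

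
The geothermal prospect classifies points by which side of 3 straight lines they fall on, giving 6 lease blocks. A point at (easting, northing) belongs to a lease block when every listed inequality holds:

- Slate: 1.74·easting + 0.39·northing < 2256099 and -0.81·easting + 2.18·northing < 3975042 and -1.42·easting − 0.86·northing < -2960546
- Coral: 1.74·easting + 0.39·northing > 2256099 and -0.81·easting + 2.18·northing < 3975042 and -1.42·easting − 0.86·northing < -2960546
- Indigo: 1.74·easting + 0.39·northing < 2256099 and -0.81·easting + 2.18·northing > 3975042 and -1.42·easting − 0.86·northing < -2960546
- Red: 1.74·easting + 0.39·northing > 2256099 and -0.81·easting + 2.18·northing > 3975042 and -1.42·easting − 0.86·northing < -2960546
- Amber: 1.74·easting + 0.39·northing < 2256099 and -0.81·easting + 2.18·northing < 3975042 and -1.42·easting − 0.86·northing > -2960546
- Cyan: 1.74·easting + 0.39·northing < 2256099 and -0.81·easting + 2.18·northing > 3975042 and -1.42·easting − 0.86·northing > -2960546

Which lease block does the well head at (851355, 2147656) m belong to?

Red

1.74·851355 + 0.39·2147656 = 2318943.540, which is > 2256099
-0.81·851355 + 2.18·2147656 = 3992292.530, which is > 3975042
-1.42·851355 − 0.86·2147656 = -3055908.260, which is < -2960546
This sign pattern matches Red.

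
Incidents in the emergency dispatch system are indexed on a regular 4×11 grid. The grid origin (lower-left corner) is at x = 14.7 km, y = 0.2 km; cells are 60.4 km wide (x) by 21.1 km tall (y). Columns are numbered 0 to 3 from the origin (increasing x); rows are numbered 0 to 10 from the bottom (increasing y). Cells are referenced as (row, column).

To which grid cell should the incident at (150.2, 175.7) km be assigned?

(8, 2)

Column index: ⌊(150.2 − 14.7) / 60.4⌋ = ⌊2.243⌋ = 2
Row offset from origin: ⌊(175.7 − 0.2) / 21.1⌋ = ⌊8.318⌋ = 8 → row 8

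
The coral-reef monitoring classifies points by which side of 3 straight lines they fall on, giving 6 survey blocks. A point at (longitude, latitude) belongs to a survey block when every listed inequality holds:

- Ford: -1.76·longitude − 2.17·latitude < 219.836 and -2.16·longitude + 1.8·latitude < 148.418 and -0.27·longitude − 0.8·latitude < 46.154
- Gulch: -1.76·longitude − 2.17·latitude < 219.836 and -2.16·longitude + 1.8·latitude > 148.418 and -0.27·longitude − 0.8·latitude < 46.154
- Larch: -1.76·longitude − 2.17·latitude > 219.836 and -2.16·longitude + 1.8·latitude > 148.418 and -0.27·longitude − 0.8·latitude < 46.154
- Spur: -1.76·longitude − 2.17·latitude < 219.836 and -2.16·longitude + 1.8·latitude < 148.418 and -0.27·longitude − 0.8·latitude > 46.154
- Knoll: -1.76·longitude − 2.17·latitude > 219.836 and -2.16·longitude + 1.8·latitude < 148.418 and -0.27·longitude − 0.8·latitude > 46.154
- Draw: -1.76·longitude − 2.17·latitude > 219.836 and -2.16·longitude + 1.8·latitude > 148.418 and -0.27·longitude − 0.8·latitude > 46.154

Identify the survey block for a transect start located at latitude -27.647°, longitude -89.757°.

Spur

-1.76·-89.757 − 2.17·-27.647 = 217.966, which is < 219.836
-2.16·-89.757 + 1.8·-27.647 = 144.111, which is < 148.418
-0.27·-89.757 − 0.8·-27.647 = 46.352, which is > 46.154
This sign pattern matches Spur.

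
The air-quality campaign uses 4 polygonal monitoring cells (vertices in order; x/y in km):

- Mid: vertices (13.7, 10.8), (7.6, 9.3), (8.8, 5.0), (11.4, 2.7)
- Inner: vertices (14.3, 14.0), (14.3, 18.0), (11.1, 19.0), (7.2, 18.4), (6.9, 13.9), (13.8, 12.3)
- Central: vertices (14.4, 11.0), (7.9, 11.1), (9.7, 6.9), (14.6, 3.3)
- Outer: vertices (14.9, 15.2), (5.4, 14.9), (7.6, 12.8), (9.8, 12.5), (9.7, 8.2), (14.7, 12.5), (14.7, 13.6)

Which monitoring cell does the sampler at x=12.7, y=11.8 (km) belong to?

Cast a ray rightward from (12.7, 11.8). For each polygon, the edges (by vertex number in listed order) whose endpoints lie on opposite sides of y = 11.8, where each meets that height, and whether that is right or left of the point:
Mid: no edge straddles that height → 0 crossings.
Inner: no edge straddles that height → 0 crossings.
Central: no edge straddles that height → 0 crossings.
Outer: 4–5 at x≈9.78 (left), 5–6 at x≈13.89 (right) → 1 crossing.
Only Outer has an odd count, so the point is inside Outer.

Outer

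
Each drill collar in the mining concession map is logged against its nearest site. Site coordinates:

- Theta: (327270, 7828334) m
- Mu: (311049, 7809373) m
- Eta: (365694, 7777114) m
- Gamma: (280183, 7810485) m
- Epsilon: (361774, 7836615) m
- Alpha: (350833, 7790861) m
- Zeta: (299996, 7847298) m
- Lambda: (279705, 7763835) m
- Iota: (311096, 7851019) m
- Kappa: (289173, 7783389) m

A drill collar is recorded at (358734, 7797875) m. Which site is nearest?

Alpha

Squared distances to each site:
Theta: 1917733977.000; Mu: 2406063229.000; Eta: 479460721.000; Gamma: 6329271701.000; Epsilon: 1510029200.000; Alpha: 111621997.000; Zeta: 5892785573.000; Lambda: 7404304441.000; Iota: 5093663780.000; Kappa: 5048576917.000.
Minimum at Alpha.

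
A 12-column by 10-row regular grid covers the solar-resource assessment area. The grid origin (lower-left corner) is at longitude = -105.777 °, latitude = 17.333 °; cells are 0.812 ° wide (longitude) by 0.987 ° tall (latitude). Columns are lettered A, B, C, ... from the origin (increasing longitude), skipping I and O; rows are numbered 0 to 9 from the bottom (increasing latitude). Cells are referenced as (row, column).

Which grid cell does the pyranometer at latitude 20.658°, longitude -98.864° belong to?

(3, J)

Column index: ⌊(-98.864 − -105.777) / 0.812⌋ = ⌊8.514⌋ = 8 → column J
Row offset from origin: ⌊(20.658 − 17.333) / 0.987⌋ = ⌊3.369⌋ = 3 → row 3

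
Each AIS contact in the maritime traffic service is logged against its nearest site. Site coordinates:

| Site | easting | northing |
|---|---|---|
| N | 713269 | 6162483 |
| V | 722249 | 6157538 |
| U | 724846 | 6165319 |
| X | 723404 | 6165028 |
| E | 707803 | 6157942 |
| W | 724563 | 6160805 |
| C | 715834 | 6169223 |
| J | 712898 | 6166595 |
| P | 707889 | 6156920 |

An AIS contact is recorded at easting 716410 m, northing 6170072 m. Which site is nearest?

Squared distances to each site:
N: 67458802.000; V: 191195077.000; U: 93757105.000; X: 74357972.000; E: 221217349.000; W: 152348698.000; C: 1052577.000; J: 24423673.000; P: 245582545.000.
Minimum at C.

C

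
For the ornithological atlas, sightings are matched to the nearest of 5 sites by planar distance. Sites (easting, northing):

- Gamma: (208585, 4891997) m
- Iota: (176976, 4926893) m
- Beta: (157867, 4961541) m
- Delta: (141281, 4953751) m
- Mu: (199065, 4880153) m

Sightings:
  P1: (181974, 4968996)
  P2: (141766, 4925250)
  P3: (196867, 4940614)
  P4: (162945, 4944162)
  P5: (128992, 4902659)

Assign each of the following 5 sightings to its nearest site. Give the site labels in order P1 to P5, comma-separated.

P1 → Beta (d²=636724474.00)
P2 → Delta (d²=812542226.00)
P3 → Iota (d²=583917722.00)
P4 → Beta (d²=327815725.00)
P5 → Delta (d²=2761411985.00)

Beta, Delta, Iota, Beta, Delta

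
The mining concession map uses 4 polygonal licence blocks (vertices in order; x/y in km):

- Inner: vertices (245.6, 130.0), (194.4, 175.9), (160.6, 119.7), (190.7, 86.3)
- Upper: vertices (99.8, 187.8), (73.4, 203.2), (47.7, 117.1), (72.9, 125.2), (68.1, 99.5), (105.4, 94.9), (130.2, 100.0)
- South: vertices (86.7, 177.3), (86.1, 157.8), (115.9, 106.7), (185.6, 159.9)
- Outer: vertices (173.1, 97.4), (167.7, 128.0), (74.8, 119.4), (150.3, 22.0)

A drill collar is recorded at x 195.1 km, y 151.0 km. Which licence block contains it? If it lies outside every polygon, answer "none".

Inner

Cast a ray rightward from (195.1, 151.0). For each polygon, the edges (by vertex number in listed order) whose endpoints lie on opposite sides of y = 151.0, where each meets that height, and whether that is right or left of the point:
Inner: 1–2 at x≈222.18 (right), 2–3 at x≈179.42 (left) → 1 crossing.
Upper: 2–3 at x≈57.82 (left), 7–1 at x≈112.54 (left) → 0 crossings.
South: 2–3 at x≈90.07 (left), 3–4 at x≈173.94 (left) → 0 crossings.
Outer: no edge straddles that height → 0 crossings.
Only Inner has an odd count, so the point is inside Inner.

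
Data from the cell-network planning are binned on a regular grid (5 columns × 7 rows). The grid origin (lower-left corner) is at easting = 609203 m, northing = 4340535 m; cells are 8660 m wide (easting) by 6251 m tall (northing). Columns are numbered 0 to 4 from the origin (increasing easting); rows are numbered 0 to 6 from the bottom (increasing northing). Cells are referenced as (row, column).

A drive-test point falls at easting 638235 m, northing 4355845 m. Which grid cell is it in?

Column index: ⌊(638235 − 609203) / 8660⌋ = ⌊3.352⌋ = 3
Row offset from origin: ⌊(4355845 − 4340535) / 6251⌋ = ⌊2.449⌋ = 2 → row 2

(2, 3)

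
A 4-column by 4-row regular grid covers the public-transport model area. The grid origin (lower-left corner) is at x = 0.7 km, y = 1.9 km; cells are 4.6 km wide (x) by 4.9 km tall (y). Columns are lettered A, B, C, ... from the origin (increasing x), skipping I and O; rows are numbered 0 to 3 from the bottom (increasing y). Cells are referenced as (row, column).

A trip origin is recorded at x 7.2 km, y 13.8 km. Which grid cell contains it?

(2, B)

Column index: ⌊(7.2 − 0.7) / 4.6⌋ = ⌊1.413⌋ = 1 → column B
Row offset from origin: ⌊(13.8 − 1.9) / 4.9⌋ = ⌊2.429⌋ = 2 → row 2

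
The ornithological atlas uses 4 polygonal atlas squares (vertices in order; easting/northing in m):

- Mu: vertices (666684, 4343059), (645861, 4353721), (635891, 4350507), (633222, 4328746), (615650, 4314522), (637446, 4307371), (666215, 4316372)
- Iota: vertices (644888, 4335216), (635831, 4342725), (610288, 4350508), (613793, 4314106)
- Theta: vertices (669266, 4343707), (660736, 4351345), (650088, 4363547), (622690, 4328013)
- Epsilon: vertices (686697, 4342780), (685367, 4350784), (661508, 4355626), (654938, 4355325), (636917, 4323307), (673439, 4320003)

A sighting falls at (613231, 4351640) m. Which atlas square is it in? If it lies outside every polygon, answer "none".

Cast a ray rightward from (613231, 4351640). For each polygon, the edges (by vertex number in listed order) whose endpoints lie on opposite sides of northing = 4351640, where each meets that height, and whether that is right or left of the point:
Mu: 1–2 at easting≈649925.2 (right), 2–3 at easting≈639405.6 (right) → 2 crossings.
Iota: no edge straddles that height → 0 crossings.
Theta: 2–3 at easting≈660478.6 (right), 3–4 at easting≈640907.3 (right) → 2 crossings.
Epsilon: 2–3 at easting≈681149.1 (right), 4–5 at easting≈652863.9 (right) → 2 crossings.
All counts are even, so the point lies outside every listed polygon.

none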